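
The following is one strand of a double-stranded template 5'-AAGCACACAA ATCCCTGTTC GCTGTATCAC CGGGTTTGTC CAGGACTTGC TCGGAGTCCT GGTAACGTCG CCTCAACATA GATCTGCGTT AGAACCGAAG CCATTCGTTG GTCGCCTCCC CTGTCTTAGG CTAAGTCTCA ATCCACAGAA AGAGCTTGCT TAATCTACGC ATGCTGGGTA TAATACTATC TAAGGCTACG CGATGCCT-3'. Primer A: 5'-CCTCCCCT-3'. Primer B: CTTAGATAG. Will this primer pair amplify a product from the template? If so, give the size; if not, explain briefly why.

Primer A (CCTCCCCT) matches the top strand at positions 115–122; it acts as a forward primer.
Primer B's reverse complement is CTATCTAAG, matching the top strand at positions 186–194; it acts as a reverse primer.
The 3' ends face each other across positions 115–194, giving an 80 bp product.

Yes — an 80 bp product.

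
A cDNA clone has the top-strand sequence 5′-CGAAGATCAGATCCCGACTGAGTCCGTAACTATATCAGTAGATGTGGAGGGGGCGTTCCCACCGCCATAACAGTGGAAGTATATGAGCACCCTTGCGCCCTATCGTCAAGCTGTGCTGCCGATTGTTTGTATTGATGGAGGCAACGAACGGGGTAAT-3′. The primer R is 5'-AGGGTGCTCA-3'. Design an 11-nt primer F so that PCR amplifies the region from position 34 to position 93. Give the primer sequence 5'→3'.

5'-ATCAGTAGATG-3'

The reverse primer's reverse complement TGAGCACCCT matches the template at positions 84–93; the product starts at position 34.
The forward primer is identical to the top strand over positions 34–44: ATCAGTAGATG.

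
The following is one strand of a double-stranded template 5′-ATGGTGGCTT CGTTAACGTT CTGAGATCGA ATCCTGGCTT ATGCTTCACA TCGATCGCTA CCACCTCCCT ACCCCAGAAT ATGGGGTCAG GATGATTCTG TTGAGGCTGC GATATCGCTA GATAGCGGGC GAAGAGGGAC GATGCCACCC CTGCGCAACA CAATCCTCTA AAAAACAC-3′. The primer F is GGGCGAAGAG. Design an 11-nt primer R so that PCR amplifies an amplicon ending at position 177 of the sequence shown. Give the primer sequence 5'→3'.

The forward primer binds at positions 127–136; the product's 3' end on the top strand is position 177.
The reverse primer anneals to the top strand over positions 167–177, i.e. to TCTAAAAAACA.
Its sequence written 5'→3' is the reverse complement: TGTTTTTTAGA.

5'-TGTTTTTTAGA-3'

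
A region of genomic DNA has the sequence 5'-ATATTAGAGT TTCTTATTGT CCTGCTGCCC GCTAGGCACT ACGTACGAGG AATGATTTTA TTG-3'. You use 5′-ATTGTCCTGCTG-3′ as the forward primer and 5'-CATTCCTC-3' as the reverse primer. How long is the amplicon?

The forward primer matches the template at positions 16–27.
Taking the reverse complement of CATTCCTC gives GAGGAATG, found at positions 47–54 on the template; the primer anneals here to the top strand with its 3' end pointing upstream.
The product runs from position 16 to position 54, so its length is 54 − 16 + 1 = 39 bp.

39 bp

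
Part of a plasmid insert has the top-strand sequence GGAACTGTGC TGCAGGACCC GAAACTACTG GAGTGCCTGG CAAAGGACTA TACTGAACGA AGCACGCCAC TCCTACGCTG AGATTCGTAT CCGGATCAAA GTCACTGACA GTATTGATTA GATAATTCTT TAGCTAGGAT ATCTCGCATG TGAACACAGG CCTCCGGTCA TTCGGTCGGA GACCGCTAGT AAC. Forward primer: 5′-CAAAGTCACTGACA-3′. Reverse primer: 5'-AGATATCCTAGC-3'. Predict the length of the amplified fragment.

48 bp

Forward primer CAAAGTCACTGACA is found on the top strand at positions 97–110.
The reverse primer's reverse complement is GCTAGGATATCT, which matches the template at positions 133–144.
Amplicon spans positions 97–144: 48 bp.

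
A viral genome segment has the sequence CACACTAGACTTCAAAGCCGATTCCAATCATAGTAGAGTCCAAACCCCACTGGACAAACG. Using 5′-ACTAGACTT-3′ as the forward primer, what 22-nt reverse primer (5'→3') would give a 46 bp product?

5'-TGGGGTTTGGACTCTACTATGA-3'

The forward primer binds at positions 4–12, so a 46 bp product ends at position 4 + 46 − 1 = 49.
The reverse primer anneals to the top strand over positions 28–49, i.e. to TCATAGTAGAGTCCAAACCCCA.
Its sequence written 5'→3' is the reverse complement: TGGGGTTTGGACTCTACTATGA.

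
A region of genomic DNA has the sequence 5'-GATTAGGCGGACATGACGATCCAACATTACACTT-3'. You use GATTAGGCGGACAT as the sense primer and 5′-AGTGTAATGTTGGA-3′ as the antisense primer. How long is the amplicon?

33 bp

Scanning the template, GATTAGGCGGACAT occurs at positions 1–14; this primer anneals to the bottom strand there with its 3' end pointing downstream.
Taking the reverse complement of AGTGTAATGTTGGA gives TCCAACATTACACT, found at positions 20–33 on the template; the primer anneals here to the top strand with its 3' end pointing upstream.
The product runs from position 1 to position 33, so its length is 33 − 1 + 1 = 33 bp.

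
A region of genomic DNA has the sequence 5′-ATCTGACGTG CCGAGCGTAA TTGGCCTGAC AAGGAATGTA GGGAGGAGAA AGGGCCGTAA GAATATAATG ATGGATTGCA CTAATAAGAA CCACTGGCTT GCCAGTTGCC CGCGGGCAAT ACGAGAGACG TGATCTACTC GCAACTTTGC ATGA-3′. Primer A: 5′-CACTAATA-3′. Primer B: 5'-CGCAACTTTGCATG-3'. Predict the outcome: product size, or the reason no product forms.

No product — both primers anneal to the same strand and extend in the same direction.

Primer A (CACTAATA) matches the top strand at positions 79–86 (3' end points downstream).
Primer B (CGCAACTTTGCATG) also matches the top strand directly, at positions 140–153 — its reverse complement CATGCAAAGTTGCG is not present.
Both primers anneal to the bottom strand with 3' ends pointing the same way, so neither can prime synthesis back toward the other.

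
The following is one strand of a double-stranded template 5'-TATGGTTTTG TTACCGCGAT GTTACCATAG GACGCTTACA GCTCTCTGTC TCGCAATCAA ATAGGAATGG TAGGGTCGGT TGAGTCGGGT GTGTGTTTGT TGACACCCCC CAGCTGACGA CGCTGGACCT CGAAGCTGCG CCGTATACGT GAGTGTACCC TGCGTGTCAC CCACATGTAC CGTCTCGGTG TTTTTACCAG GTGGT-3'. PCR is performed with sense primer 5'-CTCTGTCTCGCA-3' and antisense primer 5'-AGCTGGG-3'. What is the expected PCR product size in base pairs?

The forward primer matches the template at positions 44–55.
Reverse complement of the reverse primer: CCCAGCT. This occurs on the top strand at positions 109–115.
Product length = (reverse-primer end) − (forward-primer start) + 1 = 115 − 44 + 1 = 72 bp.

72 bp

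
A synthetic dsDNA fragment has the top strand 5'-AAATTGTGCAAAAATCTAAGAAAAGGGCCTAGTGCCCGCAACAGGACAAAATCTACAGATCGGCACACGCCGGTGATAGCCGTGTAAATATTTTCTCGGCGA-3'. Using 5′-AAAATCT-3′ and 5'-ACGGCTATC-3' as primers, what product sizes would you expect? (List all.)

73 bp, 36 bp

The forward primer AAAATCT matches the top strand at positions 11–17, 48–54.
The reverse primer's reverse complement is GATAGCCGT, matching at positions 75–83.
Each forward site pairs with the reverse site to give a product ending at position 83: sizes 73, 36 bp.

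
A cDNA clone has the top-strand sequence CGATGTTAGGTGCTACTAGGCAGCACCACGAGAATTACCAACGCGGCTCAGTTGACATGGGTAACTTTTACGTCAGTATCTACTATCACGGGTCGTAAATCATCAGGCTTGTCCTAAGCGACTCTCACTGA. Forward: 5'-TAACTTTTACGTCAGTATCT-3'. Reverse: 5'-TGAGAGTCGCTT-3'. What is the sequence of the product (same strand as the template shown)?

Forward primer TAACTTTTACGTCAGTATCT is found on the top strand at positions 62–81.
Taking the reverse complement of TGAGAGTCGCTT gives AAGCGACTCTCA, found at positions 116–127 on the template; the primer anneals here to the top strand with its 3' end pointing upstream.
The product is the template from position 62 through 127 (66 bp).

5'-TAACTTTTACGTCAGTATCTACTATCACGGGTCGTAAATCATCAGGCTTGTCCTAAGCGACTCTCA-3'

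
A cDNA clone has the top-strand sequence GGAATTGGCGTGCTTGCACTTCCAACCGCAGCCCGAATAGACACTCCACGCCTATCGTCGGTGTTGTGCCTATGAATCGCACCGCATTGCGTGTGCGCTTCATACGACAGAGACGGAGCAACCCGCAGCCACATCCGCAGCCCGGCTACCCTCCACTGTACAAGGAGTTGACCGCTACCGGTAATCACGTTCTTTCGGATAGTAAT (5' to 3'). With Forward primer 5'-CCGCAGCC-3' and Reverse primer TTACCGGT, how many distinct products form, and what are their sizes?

The forward primer CCGCAGCC matches the top strand at positions 26–33, 123–130, 135–142.
The reverse primer's reverse complement is ACCGGTAA, matching at positions 177–184.
Each forward site pairs with the reverse site to give a product ending at position 184: sizes 159, 62, 50 bp.

Three products: 159 bp, 62 bp, 50 bp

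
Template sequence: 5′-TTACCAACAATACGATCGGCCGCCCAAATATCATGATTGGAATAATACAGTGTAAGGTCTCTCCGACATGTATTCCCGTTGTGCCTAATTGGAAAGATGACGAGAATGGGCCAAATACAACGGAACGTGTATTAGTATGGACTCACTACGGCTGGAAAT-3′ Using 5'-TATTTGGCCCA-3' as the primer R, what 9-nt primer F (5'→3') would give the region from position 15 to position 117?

The reverse primer's reverse complement TGGGCCAAATA matches the template at positions 107–117; the product starts at position 15.
The forward primer is identical to the top strand over positions 15–23: ATCGGCCGC.

5'-ATCGGCCGC-3'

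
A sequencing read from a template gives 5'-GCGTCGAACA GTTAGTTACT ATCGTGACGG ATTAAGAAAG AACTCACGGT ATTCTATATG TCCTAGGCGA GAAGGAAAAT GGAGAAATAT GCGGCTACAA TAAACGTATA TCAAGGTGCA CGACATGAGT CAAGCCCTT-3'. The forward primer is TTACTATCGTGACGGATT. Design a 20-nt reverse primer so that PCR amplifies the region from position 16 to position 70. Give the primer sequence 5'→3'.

5'-TCGCCTAGGACATATAGAAT-3'

The product's 3' end on the top strand is position 70.
The reverse primer anneals to the top strand over positions 51–70, i.e. to ATTCTATATGTCCTAGGCGA.
Its sequence written 5'→3' is the reverse complement: TCGCCTAGGACATATAGAAT.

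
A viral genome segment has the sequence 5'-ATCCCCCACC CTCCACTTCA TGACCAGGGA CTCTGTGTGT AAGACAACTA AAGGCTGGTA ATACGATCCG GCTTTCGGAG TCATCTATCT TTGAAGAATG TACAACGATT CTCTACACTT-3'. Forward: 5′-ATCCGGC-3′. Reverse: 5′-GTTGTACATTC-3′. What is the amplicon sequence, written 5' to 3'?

5'-ATCCGGCTTTCGGAGTCATCTATCTTTGAAGAATGTACAAC-3'

Forward primer ATCCGGC is found on the top strand at positions 66–72.
Taking the reverse complement of GTTGTACATTC gives GAATGTACAAC, found at positions 96–106 on the template; the primer anneals here to the top strand with its 3' end pointing upstream.
The product is the template from position 66 through 106 (41 bp).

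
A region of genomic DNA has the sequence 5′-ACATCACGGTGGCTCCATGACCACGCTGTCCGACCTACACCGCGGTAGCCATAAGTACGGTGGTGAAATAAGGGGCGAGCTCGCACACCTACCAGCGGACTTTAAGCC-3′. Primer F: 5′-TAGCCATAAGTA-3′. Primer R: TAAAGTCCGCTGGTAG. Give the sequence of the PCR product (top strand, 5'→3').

The forward primer matches the template at positions 46–57.
Reverse complement of the reverse primer: CTACCAGCGGACTTTA. This occurs on the top strand at positions 89–104.
The product is the template from position 46 through 104 (59 bp).

5'-TAGCCATAAGTACGGTGGTGAAATAAGGGGCGAGCTCGCACACCTACCAGCGGACTTTA-3'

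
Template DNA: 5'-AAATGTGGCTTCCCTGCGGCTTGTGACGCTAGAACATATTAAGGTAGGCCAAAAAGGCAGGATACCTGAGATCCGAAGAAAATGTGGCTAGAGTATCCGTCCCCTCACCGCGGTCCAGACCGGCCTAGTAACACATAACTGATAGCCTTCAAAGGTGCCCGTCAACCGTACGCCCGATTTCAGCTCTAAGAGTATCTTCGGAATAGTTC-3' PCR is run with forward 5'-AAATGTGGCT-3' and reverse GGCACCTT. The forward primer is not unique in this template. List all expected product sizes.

159 bp, 80 bp

The forward primer AAATGTGGCT matches the top strand at positions 1–10, 80–89.
The reverse primer's reverse complement is AAGGTGCC, matching at positions 152–159.
Each forward site pairs with the reverse site to give a product ending at position 159: sizes 159, 80 bp.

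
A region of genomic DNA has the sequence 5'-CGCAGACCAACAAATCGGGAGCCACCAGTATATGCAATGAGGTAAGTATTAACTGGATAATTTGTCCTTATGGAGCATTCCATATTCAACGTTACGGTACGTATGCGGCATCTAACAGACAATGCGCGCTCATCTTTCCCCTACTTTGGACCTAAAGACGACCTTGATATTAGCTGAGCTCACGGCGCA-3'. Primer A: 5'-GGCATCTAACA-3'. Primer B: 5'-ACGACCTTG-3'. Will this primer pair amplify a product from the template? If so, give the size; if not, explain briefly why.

Primer A (GGCATCTAACA) matches the top strand at positions 107–117 (3' end points downstream).
Primer B (ACGACCTTG) also matches the top strand directly, at positions 158–166 — its reverse complement CAAGGTCGT is not present.
Both primers anneal to the bottom strand with 3' ends pointing the same way, so neither can prime synthesis back toward the other.

No product — both primers anneal to the same strand and extend in the same direction.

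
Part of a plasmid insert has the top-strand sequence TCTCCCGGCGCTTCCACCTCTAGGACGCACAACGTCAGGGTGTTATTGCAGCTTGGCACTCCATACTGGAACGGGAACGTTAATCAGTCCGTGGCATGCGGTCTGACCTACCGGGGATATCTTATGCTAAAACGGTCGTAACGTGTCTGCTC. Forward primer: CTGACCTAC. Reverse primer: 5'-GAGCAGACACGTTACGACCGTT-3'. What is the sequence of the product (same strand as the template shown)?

5'-CTGACCTACCGGGGATATCTTATGCTAAAACGGTCGTAACGTGTCTGCTC-3'

The forward primer matches the template at positions 103–111.
Taking the reverse complement of GAGCAGACACGTTACGACCGTT gives AACGGTCGTAACGTGTCTGCTC, found at positions 131–152 on the template; the primer anneals here to the top strand with its 3' end pointing upstream.
The product is the template from position 103 through 152 (50 bp).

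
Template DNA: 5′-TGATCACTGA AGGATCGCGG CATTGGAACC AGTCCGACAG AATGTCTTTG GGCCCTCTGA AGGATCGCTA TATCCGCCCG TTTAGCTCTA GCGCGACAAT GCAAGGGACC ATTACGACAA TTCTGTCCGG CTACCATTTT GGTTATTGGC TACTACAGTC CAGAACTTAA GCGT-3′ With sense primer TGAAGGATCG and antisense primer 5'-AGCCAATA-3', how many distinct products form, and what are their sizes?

The forward primer TGAAGGATCG matches the top strand at positions 8–17, 58–67.
The reverse primer's reverse complement is TATTGGCT, matching at positions 144–151.
Each forward site pairs with the reverse site to give a product ending at position 151: sizes 144, 94 bp.

Two products: 144 bp, 94 bp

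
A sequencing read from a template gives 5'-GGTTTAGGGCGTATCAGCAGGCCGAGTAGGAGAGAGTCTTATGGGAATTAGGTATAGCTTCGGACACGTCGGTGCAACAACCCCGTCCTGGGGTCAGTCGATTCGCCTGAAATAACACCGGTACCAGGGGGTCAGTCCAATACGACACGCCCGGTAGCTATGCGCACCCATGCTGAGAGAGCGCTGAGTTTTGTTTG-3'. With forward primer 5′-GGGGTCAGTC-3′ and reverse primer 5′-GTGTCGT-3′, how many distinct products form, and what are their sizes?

Two products: 59 bp, 21 bp

The forward primer GGGGTCAGTC matches the top strand at positions 90–99, 128–137.
The reverse primer's reverse complement is ACGACAC, matching at positions 142–148.
Each forward site pairs with the reverse site to give a product ending at position 148: sizes 59, 21 bp.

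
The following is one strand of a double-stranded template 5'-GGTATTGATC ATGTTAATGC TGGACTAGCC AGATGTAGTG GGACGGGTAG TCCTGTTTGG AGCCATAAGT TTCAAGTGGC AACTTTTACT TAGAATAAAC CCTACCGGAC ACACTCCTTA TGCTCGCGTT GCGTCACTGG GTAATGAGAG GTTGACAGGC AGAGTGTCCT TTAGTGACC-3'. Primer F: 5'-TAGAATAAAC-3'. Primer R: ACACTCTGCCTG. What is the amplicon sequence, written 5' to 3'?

5'-TAGAATAAACCCTACCGGACACACTCCTTATGCTCGCGTTGCGTCACTGGGTAATGAGAGGTTGACAGGCAGAGTGT-3'

Forward primer TAGAATAAAC is found on the top strand at positions 91–100.
The reverse primer's reverse complement is CAGGCAGAGTGT, which matches the template at positions 156–167.
The product is the template from position 91 through 167 (77 bp).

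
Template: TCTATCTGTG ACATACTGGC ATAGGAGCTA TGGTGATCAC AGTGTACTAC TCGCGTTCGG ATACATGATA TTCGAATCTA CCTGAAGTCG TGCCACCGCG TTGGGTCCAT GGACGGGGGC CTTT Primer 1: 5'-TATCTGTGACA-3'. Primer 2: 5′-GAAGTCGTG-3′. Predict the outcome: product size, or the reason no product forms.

No product — both primers anneal to the same strand and extend in the same direction.

Primer 1 (TATCTGTGACA) matches the top strand at positions 3–13 (3' end points downstream).
Primer 2 (GAAGTCGTG) also matches the top strand directly, at positions 84–92 — its reverse complement CACGACTTC is not present.
Both primers anneal to the bottom strand with 3' ends pointing the same way, so neither can prime synthesis back toward the other.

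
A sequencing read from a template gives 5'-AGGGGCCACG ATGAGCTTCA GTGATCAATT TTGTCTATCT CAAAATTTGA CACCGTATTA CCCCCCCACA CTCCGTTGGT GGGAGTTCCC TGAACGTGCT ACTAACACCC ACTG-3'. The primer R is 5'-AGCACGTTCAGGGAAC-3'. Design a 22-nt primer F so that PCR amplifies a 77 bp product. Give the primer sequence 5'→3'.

5'-ATCAATTTTGTCTATCTCAAAA-3'

The reverse primer's reverse complement GTTCCCTGAACGTGCT matches the template at positions 85–100, so the product ends at position 100.
A 77 bp product then starts at position 100 − 77 + 1 = 24.
The forward primer is identical to the top strand there: ATCAATTTTGTCTATCTCAAAA.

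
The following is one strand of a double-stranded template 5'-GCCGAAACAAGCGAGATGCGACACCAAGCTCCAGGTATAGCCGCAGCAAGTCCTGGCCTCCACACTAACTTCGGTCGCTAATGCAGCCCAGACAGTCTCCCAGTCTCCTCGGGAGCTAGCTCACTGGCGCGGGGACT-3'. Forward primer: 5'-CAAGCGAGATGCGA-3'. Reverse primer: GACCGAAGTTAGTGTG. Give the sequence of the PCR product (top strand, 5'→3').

Forward primer CAAGCGAGATGCGA is found on the top strand at positions 8–21.
Taking the reverse complement of GACCGAAGTTAGTGTG gives CACACTAACTTCGGTC, found at positions 61–76 on the template; the primer anneals here to the top strand with its 3' end pointing upstream.
The product is the template from position 8 through 76 (69 bp).

5'-CAAGCGAGATGCGACACCAAGCTCCAGGTATAGCCGCAGCAAGTCCTGGCCTCCACACTAACTTCGGTC-3'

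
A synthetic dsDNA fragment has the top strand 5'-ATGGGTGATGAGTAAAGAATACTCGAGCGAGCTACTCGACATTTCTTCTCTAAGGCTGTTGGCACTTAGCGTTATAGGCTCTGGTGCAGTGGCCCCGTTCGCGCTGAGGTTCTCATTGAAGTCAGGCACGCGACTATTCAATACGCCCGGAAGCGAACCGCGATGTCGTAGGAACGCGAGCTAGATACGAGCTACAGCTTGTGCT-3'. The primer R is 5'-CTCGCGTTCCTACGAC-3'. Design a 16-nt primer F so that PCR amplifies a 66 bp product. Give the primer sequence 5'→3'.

5'-ATTGAAGTCAGGCACG-3'

The reverse primer's reverse complement GTCGTAGGAACGCGAG matches the template at positions 165–180, so the product ends at position 180.
A 66 bp product then starts at position 180 − 66 + 1 = 115.
The forward primer is identical to the top strand there: ATTGAAGTCAGGCACG.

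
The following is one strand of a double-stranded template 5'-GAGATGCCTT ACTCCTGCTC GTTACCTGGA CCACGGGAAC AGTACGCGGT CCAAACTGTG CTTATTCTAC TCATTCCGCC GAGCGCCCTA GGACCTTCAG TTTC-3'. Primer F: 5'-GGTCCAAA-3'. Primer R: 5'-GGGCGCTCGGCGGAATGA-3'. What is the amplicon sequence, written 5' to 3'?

5'-GGTCCAAACTGTGCTTATTCTACTCATTCCGCCGAGCGCCC-3'

Forward primer GGTCCAAA is found on the top strand at positions 48–55.
Reverse complement of the reverse primer: TCATTCCGCCGAGCGCCC. This occurs on the top strand at positions 71–88.
The product is the template from position 48 through 88 (41 bp).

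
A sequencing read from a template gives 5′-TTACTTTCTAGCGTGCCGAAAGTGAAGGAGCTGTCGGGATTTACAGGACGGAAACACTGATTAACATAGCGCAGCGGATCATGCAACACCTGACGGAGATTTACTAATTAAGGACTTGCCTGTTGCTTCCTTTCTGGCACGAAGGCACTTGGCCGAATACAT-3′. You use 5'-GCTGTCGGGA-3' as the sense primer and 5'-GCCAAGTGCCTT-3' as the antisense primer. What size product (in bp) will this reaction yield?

Scanning the template, GCTGTCGGGA occurs at positions 30–39; this primer anneals to the bottom strand there with its 3' end pointing downstream.
The reverse primer's reverse complement is AAGGCACTTGGC, which matches the template at positions 142–153.
The product runs from position 30 to position 153, so its length is 153 − 30 + 1 = 124 bp.

124 bp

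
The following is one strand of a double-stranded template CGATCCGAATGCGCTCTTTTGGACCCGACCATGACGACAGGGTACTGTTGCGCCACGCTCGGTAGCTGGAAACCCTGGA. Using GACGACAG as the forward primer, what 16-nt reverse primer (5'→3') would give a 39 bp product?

5'-TTCCAGCTACCGAGCG-3'

The forward primer binds at positions 33–40, so a 39 bp product ends at position 33 + 39 − 1 = 71.
The reverse primer anneals to the top strand over positions 56–71, i.e. to CGCTCGGTAGCTGGAA.
Its sequence written 5'→3' is the reverse complement: TTCCAGCTACCGAGCG.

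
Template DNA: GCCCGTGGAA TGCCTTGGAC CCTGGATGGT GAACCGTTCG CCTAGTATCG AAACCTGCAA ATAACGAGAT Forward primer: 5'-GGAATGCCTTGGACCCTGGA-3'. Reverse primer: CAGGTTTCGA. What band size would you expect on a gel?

51 bp

Forward primer GGAATGCCTTGGACCCTGGA is found on the top strand at positions 7–26.
Reverse complement of the reverse primer: TCGAAACCTG. This occurs on the top strand at positions 48–57.
Product length = (reverse-primer end) − (forward-primer start) + 1 = 57 − 7 + 1 = 51 bp.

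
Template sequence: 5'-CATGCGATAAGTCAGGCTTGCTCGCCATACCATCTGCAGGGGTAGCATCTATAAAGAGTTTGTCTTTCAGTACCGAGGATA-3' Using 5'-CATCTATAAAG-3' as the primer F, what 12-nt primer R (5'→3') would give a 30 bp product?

5'-CGGTACTGAAAG-3'

The forward primer binds at positions 46–56, so a 30 bp product ends at position 46 + 30 − 1 = 75.
The reverse primer anneals to the top strand over positions 64–75, i.e. to CTTTCAGTACCG.
Its sequence written 5'→3' is the reverse complement: CGGTACTGAAAG.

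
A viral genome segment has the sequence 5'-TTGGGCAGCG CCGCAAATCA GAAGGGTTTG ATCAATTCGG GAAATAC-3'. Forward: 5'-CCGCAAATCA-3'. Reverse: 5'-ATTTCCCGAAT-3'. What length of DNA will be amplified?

The forward primer matches the template at positions 11–20.
Taking the reverse complement of ATTTCCCGAAT gives ATTCGGGAAAT, found at positions 35–45 on the template; the primer anneals here to the top strand with its 3' end pointing upstream.
Amplicon spans positions 11–45: 35 bp.

35 bp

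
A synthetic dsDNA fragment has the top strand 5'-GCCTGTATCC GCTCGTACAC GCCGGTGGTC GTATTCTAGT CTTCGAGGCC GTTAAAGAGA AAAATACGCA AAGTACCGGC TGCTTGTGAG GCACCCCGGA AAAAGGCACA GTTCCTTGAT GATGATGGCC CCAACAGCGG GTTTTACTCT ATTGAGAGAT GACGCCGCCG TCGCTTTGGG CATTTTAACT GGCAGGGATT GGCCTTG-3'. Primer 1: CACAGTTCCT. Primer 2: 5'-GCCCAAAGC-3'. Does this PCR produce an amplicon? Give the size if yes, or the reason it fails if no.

Yes — a 75 bp product.

Primer 1 (CACAGTTCCT) matches the top strand at positions 107–116; it acts as a forward primer.
Primer 2's reverse complement is GCTTTGGGC, matching the top strand at positions 173–181; it acts as a reverse primer.
The 3' ends face each other across positions 107–181, giving a 75 bp product.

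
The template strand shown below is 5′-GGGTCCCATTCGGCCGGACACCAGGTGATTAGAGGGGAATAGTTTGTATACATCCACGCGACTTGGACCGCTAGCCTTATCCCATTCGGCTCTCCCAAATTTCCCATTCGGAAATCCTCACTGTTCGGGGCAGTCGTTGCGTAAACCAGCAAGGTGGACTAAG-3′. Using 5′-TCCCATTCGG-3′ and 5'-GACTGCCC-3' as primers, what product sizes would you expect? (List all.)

132 bp, 56 bp, 34 bp

The forward primer TCCCATTCGG matches the top strand at positions 4–13, 80–89, 102–111.
The reverse primer's reverse complement is GGGCAGTC, matching at positions 128–135.
Each forward site pairs with the reverse site to give a product ending at position 135: sizes 132, 56, 34 bp.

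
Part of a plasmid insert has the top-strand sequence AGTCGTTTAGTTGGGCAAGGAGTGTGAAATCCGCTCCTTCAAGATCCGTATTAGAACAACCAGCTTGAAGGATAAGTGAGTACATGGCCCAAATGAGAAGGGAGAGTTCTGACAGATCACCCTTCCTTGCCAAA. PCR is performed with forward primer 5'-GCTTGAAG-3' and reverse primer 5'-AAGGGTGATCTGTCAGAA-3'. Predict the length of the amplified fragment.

Forward primer GCTTGAAG is found on the top strand at positions 63–70.
Taking the reverse complement of AAGGGTGATCTGTCAGAA gives TTCTGACAGATCACCCTT, found at positions 107–124 on the template; the primer anneals here to the top strand with its 3' end pointing upstream.
Amplicon spans positions 63–124: 62 bp.

62 bp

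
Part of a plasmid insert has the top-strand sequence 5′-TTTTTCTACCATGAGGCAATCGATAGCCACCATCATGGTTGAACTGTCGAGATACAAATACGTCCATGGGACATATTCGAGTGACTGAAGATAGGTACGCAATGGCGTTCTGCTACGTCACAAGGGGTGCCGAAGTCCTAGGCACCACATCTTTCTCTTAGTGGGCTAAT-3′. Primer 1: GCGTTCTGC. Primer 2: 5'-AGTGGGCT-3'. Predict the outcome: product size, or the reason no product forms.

No product — both primers anneal to the same strand and extend in the same direction.

Primer 1 (GCGTTCTGC) matches the top strand at positions 105–113 (3' end points downstream).
Primer 2 (AGTGGGCT) also matches the top strand directly, at positions 160–167 — its reverse complement AGCCCACT is not present.
Both primers anneal to the bottom strand with 3' ends pointing the same way, so neither can prime synthesis back toward the other.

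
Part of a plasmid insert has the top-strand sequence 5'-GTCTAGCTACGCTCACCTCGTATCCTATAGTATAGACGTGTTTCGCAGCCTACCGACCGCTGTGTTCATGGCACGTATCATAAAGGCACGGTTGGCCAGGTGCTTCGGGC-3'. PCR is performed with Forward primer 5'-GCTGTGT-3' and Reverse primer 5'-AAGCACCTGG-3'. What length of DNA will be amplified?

The forward primer matches the template at positions 59–65.
Reverse complement of the reverse primer: CCAGGTGCTT. This occurs on the top strand at positions 96–105.
The product runs from position 59 to position 105, so its length is 105 − 59 + 1 = 47 bp.

47 bp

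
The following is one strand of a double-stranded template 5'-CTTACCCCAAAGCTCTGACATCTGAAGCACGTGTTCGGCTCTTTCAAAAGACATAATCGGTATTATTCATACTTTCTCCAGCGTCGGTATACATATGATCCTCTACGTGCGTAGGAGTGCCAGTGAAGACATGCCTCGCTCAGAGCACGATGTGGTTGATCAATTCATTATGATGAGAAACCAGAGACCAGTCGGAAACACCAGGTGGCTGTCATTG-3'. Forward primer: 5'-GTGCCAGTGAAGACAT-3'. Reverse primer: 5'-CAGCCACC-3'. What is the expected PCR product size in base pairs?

Scanning the template, GTGCCAGTGAAGACAT occurs at positions 117–132; this primer anneals to the bottom strand there with its 3' end pointing downstream.
Taking the reverse complement of CAGCCACC gives GGTGGCTG, found at positions 204–211 on the template; the primer anneals here to the top strand with its 3' end pointing upstream.
Product length = (reverse-primer end) − (forward-primer start) + 1 = 211 − 117 + 1 = 95 bp.

95 bp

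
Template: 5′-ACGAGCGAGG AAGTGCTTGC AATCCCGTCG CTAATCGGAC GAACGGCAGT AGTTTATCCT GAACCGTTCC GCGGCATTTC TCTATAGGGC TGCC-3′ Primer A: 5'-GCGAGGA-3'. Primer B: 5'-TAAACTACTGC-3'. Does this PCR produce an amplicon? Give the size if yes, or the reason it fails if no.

Primer A (GCGAGGA) matches the top strand at positions 5–11; it acts as a forward primer.
Primer B's reverse complement is GCAGTAGTTTA, matching the top strand at positions 46–56; it acts as a reverse primer.
The 3' ends face each other across positions 5–56, giving a 52 bp product.

Yes — a 52 bp product.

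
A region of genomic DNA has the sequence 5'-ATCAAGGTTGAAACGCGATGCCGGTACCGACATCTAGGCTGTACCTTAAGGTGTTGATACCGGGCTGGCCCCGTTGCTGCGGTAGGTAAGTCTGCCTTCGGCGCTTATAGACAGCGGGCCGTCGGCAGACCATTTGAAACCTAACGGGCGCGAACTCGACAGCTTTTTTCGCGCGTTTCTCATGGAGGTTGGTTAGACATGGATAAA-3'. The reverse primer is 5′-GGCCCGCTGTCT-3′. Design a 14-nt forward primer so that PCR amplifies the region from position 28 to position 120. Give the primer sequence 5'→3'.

The reverse primer's reverse complement AGACAGCGGGCC matches the template at positions 109–120; the product starts at position 28.
The forward primer is identical to the top strand over positions 28–41: CGACATCTAGGCTG.

5'-CGACATCTAGGCTG-3'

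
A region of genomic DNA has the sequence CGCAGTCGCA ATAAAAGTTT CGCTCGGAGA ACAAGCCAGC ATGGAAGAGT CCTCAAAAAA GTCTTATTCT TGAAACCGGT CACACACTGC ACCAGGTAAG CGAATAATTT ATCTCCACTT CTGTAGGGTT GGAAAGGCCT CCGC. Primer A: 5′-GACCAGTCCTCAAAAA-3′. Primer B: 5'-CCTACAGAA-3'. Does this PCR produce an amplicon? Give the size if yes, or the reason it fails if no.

No product — primer A has no binding site in the template.

Primer A (GACCAGTCCTCAAAAA) does not match the top strand, and its reverse complement TTTTTGAGGACTGGTC does not match either.
With no annealing site for primer A, no amplification occurs.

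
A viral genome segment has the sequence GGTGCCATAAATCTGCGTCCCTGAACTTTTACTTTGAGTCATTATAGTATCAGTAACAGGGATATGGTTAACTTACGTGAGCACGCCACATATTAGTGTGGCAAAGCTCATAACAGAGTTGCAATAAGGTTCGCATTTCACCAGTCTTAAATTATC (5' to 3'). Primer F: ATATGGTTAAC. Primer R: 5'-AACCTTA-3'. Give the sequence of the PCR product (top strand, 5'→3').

The forward primer matches the template at positions 62–72.
The reverse primer's reverse complement is TAAGGTT, which matches the template at positions 125–131.
The product is the template from position 62 through 131 (70 bp).

5'-ATATGGTTAACTTACGTGAGCACGCCACATATTAGTGTGGCAAAGCTCATAACAGAGTTGCAATAAGGTT-3'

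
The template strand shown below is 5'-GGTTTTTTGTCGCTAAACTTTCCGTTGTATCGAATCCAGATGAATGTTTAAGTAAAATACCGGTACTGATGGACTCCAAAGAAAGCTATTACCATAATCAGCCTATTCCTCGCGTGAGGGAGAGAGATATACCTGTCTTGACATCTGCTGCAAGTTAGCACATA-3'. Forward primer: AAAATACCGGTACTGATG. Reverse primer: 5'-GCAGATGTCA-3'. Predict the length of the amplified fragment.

95 bp

Scanning the template, AAAATACCGGTACTGATG occurs at positions 54–71; this primer anneals to the bottom strand there with its 3' end pointing downstream.
Reverse complement of the reverse primer: TGACATCTGC. This occurs on the top strand at positions 139–148.
Product length = (reverse-primer end) − (forward-primer start) + 1 = 148 − 54 + 1 = 95 bp.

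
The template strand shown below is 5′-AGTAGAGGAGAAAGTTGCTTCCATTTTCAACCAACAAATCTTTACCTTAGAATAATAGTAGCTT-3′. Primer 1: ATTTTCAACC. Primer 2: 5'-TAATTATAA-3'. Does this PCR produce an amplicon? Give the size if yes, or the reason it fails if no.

Primer 2 (TAATTATAA) does not match the top strand, and its reverse complement TTATAATTA does not match either.
With no annealing site for primer 2, no amplification occurs.

No product — primer 2 has no binding site in the template.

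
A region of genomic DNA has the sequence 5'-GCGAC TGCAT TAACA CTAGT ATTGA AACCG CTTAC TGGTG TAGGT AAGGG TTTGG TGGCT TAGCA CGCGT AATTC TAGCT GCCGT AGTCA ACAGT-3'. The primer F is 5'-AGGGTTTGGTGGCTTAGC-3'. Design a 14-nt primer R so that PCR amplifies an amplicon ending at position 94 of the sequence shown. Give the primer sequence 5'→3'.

5'-CTGTTGACTACGGC-3'

The forward primer binds at positions 47–64; the product's 3' end on the top strand is position 94.
The reverse primer anneals to the top strand over positions 81–94, i.e. to GCCGTAGTCAACAG.
Its sequence written 5'→3' is the reverse complement: CTGTTGACTACGGC.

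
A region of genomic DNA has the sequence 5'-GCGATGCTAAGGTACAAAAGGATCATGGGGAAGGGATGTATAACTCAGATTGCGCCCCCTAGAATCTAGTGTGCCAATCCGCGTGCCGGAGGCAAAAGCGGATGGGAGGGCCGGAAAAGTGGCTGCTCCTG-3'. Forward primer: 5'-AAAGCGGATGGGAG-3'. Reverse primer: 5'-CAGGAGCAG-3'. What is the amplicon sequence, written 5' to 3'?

Forward primer AAAGCGGATGGGAG is found on the top strand at positions 95–108.
Taking the reverse complement of CAGGAGCAG gives CTGCTCCTG, found at positions 123–131 on the template; the primer anneals here to the top strand with its 3' end pointing upstream.
The product is the template from position 95 through 131 (37 bp).

5'-AAAGCGGATGGGAGGGCCGGAAAAGTGGCTGCTCCTG-3'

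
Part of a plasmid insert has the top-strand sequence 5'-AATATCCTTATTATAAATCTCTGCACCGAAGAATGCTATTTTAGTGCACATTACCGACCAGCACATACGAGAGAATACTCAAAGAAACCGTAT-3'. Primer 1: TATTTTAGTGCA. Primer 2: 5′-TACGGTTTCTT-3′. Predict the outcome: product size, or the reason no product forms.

Yes — a 56 bp product.

Primer 1 (TATTTTAGTGCA) matches the top strand at positions 37–48; it acts as a forward primer.
Primer 2's reverse complement is AAGAAACCGTA, matching the top strand at positions 82–92; it acts as a reverse primer.
The 3' ends face each other across positions 37–92, giving a 56 bp product.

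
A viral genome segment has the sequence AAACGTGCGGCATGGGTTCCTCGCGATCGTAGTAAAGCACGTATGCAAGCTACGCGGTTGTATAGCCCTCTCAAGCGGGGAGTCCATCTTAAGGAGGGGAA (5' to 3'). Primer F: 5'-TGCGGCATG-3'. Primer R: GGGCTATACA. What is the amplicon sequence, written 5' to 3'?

5'-TGCGGCATGGGTTCCTCGCGATCGTAGTAAAGCACGTATGCAAGCTACGCGGTTGTATAGCCC-3'

The forward primer matches the template at positions 6–14.
Reverse complement of the reverse primer: TGTATAGCCC. This occurs on the top strand at positions 59–68.
The product is the template from position 6 through 68 (63 bp).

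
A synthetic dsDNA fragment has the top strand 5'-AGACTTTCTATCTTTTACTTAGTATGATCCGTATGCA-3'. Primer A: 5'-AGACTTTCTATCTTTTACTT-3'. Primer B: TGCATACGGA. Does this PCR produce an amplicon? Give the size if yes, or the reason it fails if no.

Yes — a 37 bp product.

Primer A (AGACTTTCTATCTTTTACTT) matches the top strand at positions 1–20; it acts as a forward primer.
Primer B's reverse complement is TCCGTATGCA, matching the top strand at positions 28–37; it acts as a reverse primer.
The 3' ends face each other across positions 1–37, giving a 37 bp product.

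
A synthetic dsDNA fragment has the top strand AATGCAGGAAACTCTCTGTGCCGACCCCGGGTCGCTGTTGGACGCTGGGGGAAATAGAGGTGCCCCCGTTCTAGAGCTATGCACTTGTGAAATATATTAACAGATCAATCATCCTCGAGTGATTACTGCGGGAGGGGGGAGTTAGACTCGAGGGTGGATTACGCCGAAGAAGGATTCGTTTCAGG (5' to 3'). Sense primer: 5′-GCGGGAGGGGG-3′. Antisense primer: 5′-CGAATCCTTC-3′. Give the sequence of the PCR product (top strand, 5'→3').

Scanning the template, GCGGGAGGGGG occurs at positions 128–138; this primer anneals to the bottom strand there with its 3' end pointing downstream.
Taking the reverse complement of CGAATCCTTC gives GAAGGATTCG, found at positions 169–178 on the template; the primer anneals here to the top strand with its 3' end pointing upstream.
The product is the template from position 128 through 178 (51 bp).

5'-GCGGGAGGGGGGAGTTAGACTCGAGGGTGGATTACGCCGAAGAAGGATTCG-3'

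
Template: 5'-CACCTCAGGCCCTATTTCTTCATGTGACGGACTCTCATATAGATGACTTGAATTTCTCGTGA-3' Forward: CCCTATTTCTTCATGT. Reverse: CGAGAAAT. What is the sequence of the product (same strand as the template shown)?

Scanning the template, CCCTATTTCTTCATGT occurs at positions 10–25; this primer anneals to the bottom strand there with its 3' end pointing downstream.
Taking the reverse complement of CGAGAAAT gives ATTTCTCG, found at positions 52–59 on the template; the primer anneals here to the top strand with its 3' end pointing upstream.
The product is the template from position 10 through 59 (50 bp).

5'-CCCTATTTCTTCATGTGACGGACTCTCATATAGATGACTTGAATTTCTCG-3'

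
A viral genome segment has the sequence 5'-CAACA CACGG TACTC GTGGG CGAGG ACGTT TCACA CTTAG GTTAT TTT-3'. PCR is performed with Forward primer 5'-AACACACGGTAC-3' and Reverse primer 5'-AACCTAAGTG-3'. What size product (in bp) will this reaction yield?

Forward primer AACACACGGTAC is found on the top strand at positions 2–13.
The reverse primer's reverse complement is CACTTAGGTT, which matches the template at positions 34–43.
Amplicon spans positions 2–43: 42 bp.

42 bp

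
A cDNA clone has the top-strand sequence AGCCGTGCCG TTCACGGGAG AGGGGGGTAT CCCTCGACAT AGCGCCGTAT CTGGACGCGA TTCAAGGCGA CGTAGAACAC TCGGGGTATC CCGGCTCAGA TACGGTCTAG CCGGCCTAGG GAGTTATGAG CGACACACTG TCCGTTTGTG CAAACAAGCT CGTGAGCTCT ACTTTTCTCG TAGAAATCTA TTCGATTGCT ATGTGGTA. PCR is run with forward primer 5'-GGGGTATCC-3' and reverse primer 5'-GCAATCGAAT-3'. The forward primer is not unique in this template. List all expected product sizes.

176 bp, 117 bp

The forward primer GGGGTATCC matches the top strand at positions 24–32, 83–91.
The reverse primer's reverse complement is ATTCGATTGC, matching at positions 190–199.
Each forward site pairs with the reverse site to give a product ending at position 199: sizes 176, 117 bp.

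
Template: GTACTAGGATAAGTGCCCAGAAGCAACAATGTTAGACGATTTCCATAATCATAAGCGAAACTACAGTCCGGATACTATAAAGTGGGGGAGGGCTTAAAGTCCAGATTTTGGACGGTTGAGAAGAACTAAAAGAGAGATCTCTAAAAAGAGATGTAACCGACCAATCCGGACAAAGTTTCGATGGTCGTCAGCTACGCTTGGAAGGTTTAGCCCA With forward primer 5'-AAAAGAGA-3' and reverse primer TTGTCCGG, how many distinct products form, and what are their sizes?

Two products: 46 bp, 30 bp

The forward primer AAAAGAGA matches the top strand at positions 128–135, 144–151.
The reverse primer's reverse complement is CCGGACAA, matching at positions 166–173.
Each forward site pairs with the reverse site to give a product ending at position 173: sizes 46, 30 bp.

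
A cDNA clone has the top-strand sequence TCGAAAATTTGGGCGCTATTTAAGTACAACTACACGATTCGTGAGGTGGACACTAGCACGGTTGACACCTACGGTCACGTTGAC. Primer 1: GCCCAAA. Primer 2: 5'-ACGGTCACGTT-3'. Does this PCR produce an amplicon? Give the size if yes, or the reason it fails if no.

No product — the primers' 3' ends point away from each other.

Primer 1 (GCCCAAA) has reverse complement TTTGGGC, which matches the top strand at positions 8–14; primer 1 anneals to the top strand there with its 3' end pointing upstream toward position 8.
Primer 2 (ACGGTCACGTT) matches the top strand directly at positions 71–81; it anneals to the bottom strand with its 3' end pointing downstream toward position 81.
The 3' ends diverge (primer 1 extends toward position 1, primer 2 toward position 84), so the primers never converge on a shared product.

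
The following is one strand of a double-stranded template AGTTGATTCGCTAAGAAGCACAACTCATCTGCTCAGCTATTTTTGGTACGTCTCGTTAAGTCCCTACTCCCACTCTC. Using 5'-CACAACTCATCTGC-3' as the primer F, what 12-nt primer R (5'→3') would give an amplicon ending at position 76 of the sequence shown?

5'-AGAGTGGGAGTA-3'

The forward primer binds at positions 19–32; the product's 3' end on the top strand is position 76.
The reverse primer anneals to the top strand over positions 65–76, i.e. to TACTCCCACTCT.
Its sequence written 5'→3' is the reverse complement: AGAGTGGGAGTA.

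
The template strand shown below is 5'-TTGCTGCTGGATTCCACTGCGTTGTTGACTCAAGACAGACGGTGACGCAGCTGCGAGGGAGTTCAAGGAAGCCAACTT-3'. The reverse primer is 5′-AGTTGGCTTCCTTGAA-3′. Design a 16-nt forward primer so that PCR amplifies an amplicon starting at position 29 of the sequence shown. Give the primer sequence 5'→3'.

The reverse primer's reverse complement TTCAAGGAAGCCAACT matches the template at positions 62–77; the product starts at position 29.
The forward primer is identical to the top strand over positions 29–44: CTCAAGACAGACGGTG.

5'-CTCAAGACAGACGGTG-3'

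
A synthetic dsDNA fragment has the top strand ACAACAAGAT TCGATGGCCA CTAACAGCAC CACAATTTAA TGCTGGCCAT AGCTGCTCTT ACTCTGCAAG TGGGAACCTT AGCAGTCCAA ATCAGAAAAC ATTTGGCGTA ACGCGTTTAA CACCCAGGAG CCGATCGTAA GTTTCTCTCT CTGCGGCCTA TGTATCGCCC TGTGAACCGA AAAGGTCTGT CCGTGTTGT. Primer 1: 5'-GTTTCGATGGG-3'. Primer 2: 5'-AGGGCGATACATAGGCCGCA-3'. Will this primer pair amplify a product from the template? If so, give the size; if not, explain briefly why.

Primer 1 (GTTTCGATGGG) does not match the top strand, and its reverse complement CCCATCGAAAC does not match either.
With no annealing site for primer 1, no amplification occurs.

No product — primer 1 has no binding site in the template.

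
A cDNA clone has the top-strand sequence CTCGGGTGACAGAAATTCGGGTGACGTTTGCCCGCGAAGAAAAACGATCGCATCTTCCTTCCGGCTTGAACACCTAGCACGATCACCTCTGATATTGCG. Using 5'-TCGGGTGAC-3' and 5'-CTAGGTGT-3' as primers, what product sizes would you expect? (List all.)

The forward primer TCGGGTGAC matches the top strand at positions 2–10, 17–25.
The reverse primer's reverse complement is ACACCTAG, matching at positions 70–77.
Each forward site pairs with the reverse site to give a product ending at position 77: sizes 76, 61 bp.

76 bp, 61 bp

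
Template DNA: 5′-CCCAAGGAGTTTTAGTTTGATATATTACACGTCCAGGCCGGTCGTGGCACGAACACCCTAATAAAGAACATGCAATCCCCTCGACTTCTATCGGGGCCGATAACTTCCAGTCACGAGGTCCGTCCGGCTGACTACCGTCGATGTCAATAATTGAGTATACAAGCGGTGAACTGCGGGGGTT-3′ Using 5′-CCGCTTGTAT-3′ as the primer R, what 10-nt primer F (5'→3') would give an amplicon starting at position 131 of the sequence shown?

5'-ACTACCGTCG-3'

The reverse primer's reverse complement ATACAAGCGG matches the template at positions 157–166; the product starts at position 131.
The forward primer is identical to the top strand over positions 131–140: ACTACCGTCG.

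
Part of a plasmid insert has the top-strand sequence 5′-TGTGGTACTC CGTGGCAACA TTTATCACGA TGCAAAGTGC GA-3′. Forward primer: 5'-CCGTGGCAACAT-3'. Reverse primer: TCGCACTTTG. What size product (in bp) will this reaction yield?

33 bp

The forward primer matches the template at positions 10–21.
The reverse primer's reverse complement is CAAAGTGCGA, which matches the template at positions 33–42.
Product length = (reverse-primer end) − (forward-primer start) + 1 = 42 − 10 + 1 = 33 bp.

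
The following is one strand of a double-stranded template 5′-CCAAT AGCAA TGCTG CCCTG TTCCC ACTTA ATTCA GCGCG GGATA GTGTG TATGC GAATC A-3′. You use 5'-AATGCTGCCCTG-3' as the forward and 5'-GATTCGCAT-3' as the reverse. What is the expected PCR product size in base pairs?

52 bp

The forward primer matches the template at positions 9–20.
The reverse primer's reverse complement is ATGCGAATC, which matches the template at positions 52–60.
The product runs from position 9 to position 60, so its length is 60 − 9 + 1 = 52 bp.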